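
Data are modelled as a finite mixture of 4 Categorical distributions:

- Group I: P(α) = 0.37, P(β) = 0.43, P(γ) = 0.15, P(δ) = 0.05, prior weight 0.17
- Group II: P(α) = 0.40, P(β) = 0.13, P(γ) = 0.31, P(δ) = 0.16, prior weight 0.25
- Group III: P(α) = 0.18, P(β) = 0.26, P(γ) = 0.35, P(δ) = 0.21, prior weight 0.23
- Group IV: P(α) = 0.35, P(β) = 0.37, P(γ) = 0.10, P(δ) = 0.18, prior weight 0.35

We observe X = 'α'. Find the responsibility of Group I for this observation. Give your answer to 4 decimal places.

Apply Bayes' rule: the posterior for each component is proportional to its prior times its likelihood at x.
Evaluate each component's likelihood at the observed value:
  f_I = 0.37
  f_II = 0.4
  f_III = 0.18
  f_IV = 0.35
Multiply by the mixture weights:
  π_I·f_I = 0.17 × 0.37 = 0.0629
  π_II·f_II = 0.25 × 0.4 = 0.1
  π_III·f_III = 0.23 × 0.18 = 0.0414
  π_IV·f_IV = 0.35 × 0.35 = 0.1225
Normaliser: 0.0629 + 0.1 + 0.0414 + 0.1225 = 0.3268
Responsibility of Group I: 0.0629 / 0.3268 ≈ 0.1925

0.1925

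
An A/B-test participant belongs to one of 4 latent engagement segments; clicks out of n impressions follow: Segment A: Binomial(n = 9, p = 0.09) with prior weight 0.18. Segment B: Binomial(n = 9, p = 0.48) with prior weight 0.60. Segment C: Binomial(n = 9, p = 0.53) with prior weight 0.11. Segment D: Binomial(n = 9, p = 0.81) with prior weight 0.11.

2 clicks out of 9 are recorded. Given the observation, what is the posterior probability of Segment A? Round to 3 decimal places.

The responsibility of component k is w_k f_k(x) divided by Σ_j w_j f_j(x).
Evaluate each component's likelihood at the observed value:
  f_A = C(9,2)·0.09^2·0.91^7 = 36·0.0081·0.516761 = 0.150688
  f_B = C(9,2)·0.48^2·0.52^7 = 36·0.2304·0.0102807 = 0.0852724
  f_C = C(9,2)·0.53^2·0.47^7 = 36·0.2809·0.00506623 = 0.0512318
  f_D = C(9,2)·0.81^2·0.19^7 = 36·0.6561·8.93872e-06 = 0.000211129
Weight by the priors:
  w_A·f_A = 0.18 × 0.150688 = 0.0271238
  w_B·f_B = 0.60 × 0.0852724 = 0.0511634
  w_C·f_C = 0.11 × 0.0512318 = 0.00563549
  w_D·f_D = 0.11 × 0.000211129 = 2.32242e-05
Evidence: 0.0271238 + 0.0511634 + 0.00563549 + 2.32242e-05 = 0.0839459
P(Segment A | the observation) = 0.0271238 / 0.0839459 ≈ 0.323

0.323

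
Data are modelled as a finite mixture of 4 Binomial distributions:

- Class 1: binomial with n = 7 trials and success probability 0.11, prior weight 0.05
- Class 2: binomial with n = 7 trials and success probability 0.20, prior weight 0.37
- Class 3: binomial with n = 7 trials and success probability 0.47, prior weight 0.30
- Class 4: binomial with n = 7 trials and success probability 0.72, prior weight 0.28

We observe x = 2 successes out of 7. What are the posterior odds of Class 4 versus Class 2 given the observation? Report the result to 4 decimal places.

0.0515

Posterior odds = (π_i f_i(x)) / (π_j f_j(x)); the normalising sum cancels.
Binomial probabilities:
  p_1 = C(7,2)·0.11^2·0.89^5 = 21·0.0121·0.558406 = 0.141891
  p_2 = C(7,2)·0.20^2·0.80^5 = 21·0.04·0.32768 = 0.275251
  p_3 = C(7,2)·0.47^2·0.53^5 = 21·0.2209·0.0418195 = 0.193997
  p_4 = C(7,2)·0.72^2·0.28^5 = 21·0.5184·0.00172104 = 0.0187359
Odds = (0.28/0.37) × (0.0187359/0.275251) = 0.756757 × 0.0680683 ≈ 0.0515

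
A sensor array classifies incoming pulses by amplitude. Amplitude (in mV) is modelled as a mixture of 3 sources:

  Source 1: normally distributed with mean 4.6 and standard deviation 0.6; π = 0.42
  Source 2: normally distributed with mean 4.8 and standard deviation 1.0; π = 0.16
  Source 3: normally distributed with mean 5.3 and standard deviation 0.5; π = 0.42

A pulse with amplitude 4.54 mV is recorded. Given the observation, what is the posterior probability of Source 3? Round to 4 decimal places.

0.2371

Posterior ∝ prior × likelihood, so P(k | x) ∝ w_k f_k(x); normalise over all components.
Evaluate each component's likelihood at the observed value:
  p_1 = (1/(0.6·√(2π)))·exp(−(4.54−4.6)²/(2·0.6²)) = 0.664904·exp(-0.00500) = 0.661588
  p_2 = (1/(1.0·√(2π)))·exp(−(4.54−4.8)²/(2·1.0²)) = 0.398942·exp(-0.03380) = 0.385683
  p_3 = (1/(0.5·√(2π)))·exp(−(4.54−5.3)²/(2·0.5²)) = 0.797885·exp(-1.15520) = 0.251329
Unnormalised posteriors:
  w_1·p_1 = 0.42 × 0.661588 = 0.277867
  w_2·p_2 = 0.16 × 0.385683 = 0.0617093
  w_3·p_3 = 0.42 × 0.251329 = 0.105558
Normaliser: 0.277867 + 0.0617093 + 0.105558 = 0.445134
So the posterior for Source 3 is 0.105558 / 0.445134 ≈ 0.2371.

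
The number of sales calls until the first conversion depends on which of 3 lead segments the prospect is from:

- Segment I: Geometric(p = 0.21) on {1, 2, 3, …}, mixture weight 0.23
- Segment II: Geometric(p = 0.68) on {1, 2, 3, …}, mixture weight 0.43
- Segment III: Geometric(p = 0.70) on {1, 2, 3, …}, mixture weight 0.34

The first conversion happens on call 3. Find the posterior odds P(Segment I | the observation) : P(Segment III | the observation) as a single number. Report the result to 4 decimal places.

The posterior odds equal the prior odds times the likelihood ratio: (P(Z=i)/P(Z=j))·(f_i(x)/f_j(x)).
Geometric probabilities:
  L_I = 0.131061
  L_II = 0.069632
  L_III = 0.063
Odds = (0.23/0.34) × (0.131061/0.063) = 0.676471 × 2.08033 ≈ 1.4073

1.4073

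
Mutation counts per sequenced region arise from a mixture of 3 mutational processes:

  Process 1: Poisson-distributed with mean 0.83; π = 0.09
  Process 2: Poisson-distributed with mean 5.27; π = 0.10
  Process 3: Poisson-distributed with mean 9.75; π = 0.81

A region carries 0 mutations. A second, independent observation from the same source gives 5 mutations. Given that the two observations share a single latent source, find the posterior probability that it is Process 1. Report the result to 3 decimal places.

0.380

Posterior ∝ prior × likelihood, so P(k | x) ∝ w_k f_k(x); normalise over all components.
Since both observations come from the same component, the likelihood for component k is f_k(x₁)·f_k(x₂).
  f_1 = [0.436049] × [0.00143135] = 0.000624138
  f_2 = [0.00514361] × [0.174237] = 0.000896206
  f_3 = [5.82947e-05] × [0.0428026] = 2.49517e-06
Unnormalised posteriors:
  w_1·f_1 = 0.09 × 0.000624138 = 5.61724e-05
  w_2·f_2 = 0.10 × 0.000896206 = 8.96206e-05
  w_3·f_3 = 0.81 × 2.49517e-06 = 2.02108e-06
Normaliser: 5.61724e-05 + 8.96206e-05 + 2.02108e-06 = 0.000147814
P(Process 1 | x₁, x₂) ≈ 0.380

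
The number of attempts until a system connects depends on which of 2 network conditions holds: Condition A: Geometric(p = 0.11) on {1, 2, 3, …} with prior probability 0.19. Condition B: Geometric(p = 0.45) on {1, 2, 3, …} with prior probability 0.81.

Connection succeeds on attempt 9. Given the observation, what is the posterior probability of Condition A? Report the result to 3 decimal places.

0.729

The responsibility of component k is π_k f_k(x) divided by Σ_j π_j f_j(x).
Evaluate each component's likelihood at the observed value:
  L_A = 0.11·(1−0.11)^8 = 0.11·0.393659 = 0.0433025
  L_B = 0.45·(1−0.45)^8 = 0.45·0.00837339 = 0.00376803
Multiply by the mixture weights:
  π_A·L_A = 0.19 × 0.0433025 = 0.00822747
  π_B·L_B = 0.81 × 0.00376803 = 0.0030521
Marginal: 0.00822747 + 0.0030521 = 0.0112796
So the posterior for Condition A is 0.00822747 / 0.0112796 ≈ 0.729.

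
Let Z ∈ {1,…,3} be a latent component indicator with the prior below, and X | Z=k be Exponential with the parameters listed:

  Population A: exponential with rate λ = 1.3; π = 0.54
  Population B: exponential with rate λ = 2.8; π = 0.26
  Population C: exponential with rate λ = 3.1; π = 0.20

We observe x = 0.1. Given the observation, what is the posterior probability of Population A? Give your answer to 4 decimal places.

0.3802

Apply Bayes' rule: the posterior for each component is proportional to its prior times its likelihood at x.
Exponential densities:
  L_A = 1.3·e^(−1.3·0.1) = 1.3·e^(−0.1300) = 1.14152
  L_B = 2.8·e^(−2.8·0.1) = 2.8·e^(−0.2800) = 2.11619
  L_C = 3.1·e^(−3.1·0.1) = 3.1·e^(−0.3100) = 2.27369
Prior × likelihood for each component:
  w_A·L_A = 0.54 × 1.14152 = 0.616423
  w_B·L_B = 0.26 × 2.11619 = 0.550211
  w_C·L_C = 0.20 × 2.27369 = 0.454737
Marginal: 0.616423 + 0.550211 + 0.454737 = 1.62137
P(Population A | x) = 0.616423 / 1.62137 ≈ 0.3802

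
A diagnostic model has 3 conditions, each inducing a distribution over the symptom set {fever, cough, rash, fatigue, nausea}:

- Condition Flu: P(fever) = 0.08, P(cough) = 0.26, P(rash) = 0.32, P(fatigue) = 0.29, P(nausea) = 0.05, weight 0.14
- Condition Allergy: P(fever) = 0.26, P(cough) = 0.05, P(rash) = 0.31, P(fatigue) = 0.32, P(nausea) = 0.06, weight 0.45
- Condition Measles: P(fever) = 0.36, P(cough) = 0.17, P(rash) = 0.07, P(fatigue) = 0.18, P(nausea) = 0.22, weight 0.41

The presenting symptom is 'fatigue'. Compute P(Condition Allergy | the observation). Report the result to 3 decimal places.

Apply Bayes' rule: the posterior for each component is proportional to its prior times its likelihood at x.
Component likelihoods at x = 'fatigue':
  f_Flu = 0.29
  f_Allergy = 0.32
  f_Measles = 0.18
Unnormalised posteriors:
  P(Z=Flu)·f_Flu = 0.14 × 0.29 = 0.0406
  P(Z=Allergy)·f_Allergy = 0.45 × 0.32 = 0.144
  P(Z=Measles)·f_Measles = 0.41 × 0.18 = 0.0738
Sum: 0.0406 + 0.144 + 0.0738 = 0.2584
Responsibility of Condition Allergy: 0.144 / 0.2584 ≈ 0.557

0.557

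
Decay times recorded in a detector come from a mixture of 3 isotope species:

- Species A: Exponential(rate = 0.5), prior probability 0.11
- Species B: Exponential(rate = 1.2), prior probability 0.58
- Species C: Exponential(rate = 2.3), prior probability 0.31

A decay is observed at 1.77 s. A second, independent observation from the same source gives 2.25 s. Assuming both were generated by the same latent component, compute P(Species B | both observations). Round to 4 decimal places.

Apply Bayes' rule: the posterior for each component is proportional to its prior times its likelihood at x.
Since both observations come from the same component, the likelihood for component k is f_k(x₁)·f_k(x₂).
  p_A = [0.5·e^(−0.5·1.77) = 0.5·e^(−0.8850) = 0.206357] × [0.162326] = 0.0334972
  p_B = [1.2·e^(−1.2·1.77) = 1.2·e^(−2.1240) = 0.143463] × [0.0806466] = 0.0115698
  p_C = [2.3·e^(−2.3·1.77) = 2.3·e^(−4.0710) = 0.0392387] × [0.0130093] = 0.000510468
Unnormalised posteriors:
  w_A·p_A = 0.11 × 0.0334972 = 0.00368469
  w_B·p_B = 0.58 × 0.0115698 = 0.00671048
  w_C·p_C = 0.31 × 0.000510468 = 0.000158245
Normaliser: 0.00368469 + 0.00671048 + 0.000158245 = 0.0105534
So the posterior for Species B is 0.00671048 / 0.0105534 ≈ 0.6359.

0.6359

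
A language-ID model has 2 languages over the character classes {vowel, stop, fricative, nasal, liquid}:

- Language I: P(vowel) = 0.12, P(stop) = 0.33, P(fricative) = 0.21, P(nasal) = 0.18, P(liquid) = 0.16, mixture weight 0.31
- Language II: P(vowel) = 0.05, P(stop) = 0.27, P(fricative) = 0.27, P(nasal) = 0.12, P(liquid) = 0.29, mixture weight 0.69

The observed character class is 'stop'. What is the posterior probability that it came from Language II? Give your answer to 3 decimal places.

0.646

The responsibility of component k is π_k f_k(x) divided by Σ_j π_j f_j(x).
Evaluate each component's likelihood at the observed value:
  L_I = 0.33
  L_II = 0.27
Prior × likelihood for each component:
  π_I·L_I = 0.31 × 0.33 = 0.1023
  π_II·L_II = 0.69 × 0.27 = 0.1863
Evidence: 0.1023 + 0.1863 = 0.2886
P(Language II | the observation) = 0.1863 / 0.2886 ≈ 0.646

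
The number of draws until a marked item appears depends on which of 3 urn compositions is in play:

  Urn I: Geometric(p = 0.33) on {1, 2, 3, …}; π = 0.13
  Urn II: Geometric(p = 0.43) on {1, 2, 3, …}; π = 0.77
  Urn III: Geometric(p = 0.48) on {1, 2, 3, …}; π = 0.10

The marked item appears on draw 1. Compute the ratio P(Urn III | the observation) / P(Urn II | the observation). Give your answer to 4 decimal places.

0.1450

Since P(k|x) ∝ w_k f_k(x), the posterior odds are w_i f_i(x) / (w_j f_j(x)).
Evaluate each component's likelihood at the observed value:
  L_I = 0.33·(1−0.33)^0 = 0.33·1 = 0.33
  L_II = 0.43·(1−0.43)^0 = 0.43·1 = 0.43
  L_III = 0.48·(1−0.48)^0 = 0.48·1 = 0.48
Posterior odds = (w_III·L_III) / (w_II·L_II) = (0.10·0.48) / (0.77·0.43) = 0.048 / 0.3311 ≈ 0.1450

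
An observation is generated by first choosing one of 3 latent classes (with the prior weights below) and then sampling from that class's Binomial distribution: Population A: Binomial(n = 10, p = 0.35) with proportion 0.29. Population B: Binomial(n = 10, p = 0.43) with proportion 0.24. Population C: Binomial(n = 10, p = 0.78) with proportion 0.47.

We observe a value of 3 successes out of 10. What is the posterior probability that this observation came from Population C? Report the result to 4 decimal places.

By Bayes' theorem, P(k | x) = π_k f_k(x) / Σ_j π_j f_j(x).
Component likelihoods at x = 3 successes out of 10:
  f_A = 0.25222
  f_B = 0.186514
  f_C = 0.00142044
Prior × likelihood for each component:
  π_A·f_A = 0.29 × 0.25222 = 0.0731437
  π_B·f_B = 0.24 × 0.186514 = 0.0447633
  π_C·f_C = 0.47 × 0.00142044 = 0.000667608
Normaliser: 0.0731437 + 0.0447633 + 0.000667608 = 0.118575
Responsibility of Population C: 0.000667608 / 0.118575 ≈ 0.0056

0.0056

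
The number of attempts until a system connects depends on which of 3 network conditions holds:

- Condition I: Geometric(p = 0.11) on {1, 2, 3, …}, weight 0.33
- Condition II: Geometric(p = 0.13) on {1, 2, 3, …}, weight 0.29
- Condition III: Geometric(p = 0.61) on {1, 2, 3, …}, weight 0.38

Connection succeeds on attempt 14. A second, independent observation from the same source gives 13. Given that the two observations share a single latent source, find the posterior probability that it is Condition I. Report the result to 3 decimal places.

0.590

The responsibility of component k is π_k f_k(x) divided by Σ_j π_j f_j(x).
Since both observations come from the same component, the likelihood for component k is f_k(x₁)·f_k(x₂).
  p_I = [0.11·(1−0.11)^13 = 0.11·0.219821 = 0.0241804] × [0.0271689] = 0.000656955
  p_II = [0.13·(1−0.13)^13 = 0.13·0.163588 = 0.0212664] × [0.0244441] = 0.000519838
  p_III = [0.61·(1−0.61)^13 = 0.61·4.82881e-06 = 2.94557e-06] × [7.55275e-06] = 2.22472e-11
Prior × likelihood for each component:
  π_I·p_I = 0.33 × 0.000656955 = 0.000216795
  π_II·p_II = 0.29 × 0.000519838 = 0.000150753
  π_III·p_III = 0.38 × 2.22472e-11 = 8.45393e-12
Evidence: 0.000216795 + 0.000150753 + 8.45393e-12 = 0.000367548
P(Condition I | data) = 0.000216795 / 0.000367548 ≈ 0.590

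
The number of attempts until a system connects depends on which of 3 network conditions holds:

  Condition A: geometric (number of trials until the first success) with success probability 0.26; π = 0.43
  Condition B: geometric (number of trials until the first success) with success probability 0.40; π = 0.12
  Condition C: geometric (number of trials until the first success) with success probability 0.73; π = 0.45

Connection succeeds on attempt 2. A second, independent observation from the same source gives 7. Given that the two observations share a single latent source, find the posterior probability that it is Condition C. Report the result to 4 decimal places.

The responsibility of component k is P(Z=k) f_k(x) divided by Σ_j P(Z=j) f_j(x).
Since both observations come from the same component, the likelihood for component k is f_k(x₁)·f_k(x₂).
  L_A = [0.26·(1−0.26)^1 = 0.26·0.74 = 0.1924] × [0.0426937] = 0.00821427
  L_B = [0.40·(1−0.40)^1 = 0.40·0.6 = 0.24] × [0.0186624] = 0.00447898
  L_C = [0.73·(1−0.73)^1 = 0.73·0.27 = 0.1971] × [0.000282817] = 5.57432e-05
Weight by the priors:
  P(Z=A)·L_A = 0.43 × 0.00821427 = 0.00353213
  P(Z=B)·L_B = 0.12 × 0.00447898 = 0.000537477
  P(Z=C)·L_C = 0.45 × 5.57432e-05 = 2.50844e-05
Normaliser: 0.00353213 + 0.000537477 + 2.50844e-05 = 0.0040947
So the posterior for Condition C is 2.50844e-05 / 0.0040947 ≈ 0.0061.

0.0061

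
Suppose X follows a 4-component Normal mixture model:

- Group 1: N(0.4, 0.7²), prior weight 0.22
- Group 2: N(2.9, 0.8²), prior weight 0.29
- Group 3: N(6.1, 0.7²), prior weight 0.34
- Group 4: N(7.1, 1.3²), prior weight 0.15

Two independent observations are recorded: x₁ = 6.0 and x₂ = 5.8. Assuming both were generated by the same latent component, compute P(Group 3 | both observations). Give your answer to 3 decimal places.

The responsibility of component k is π_k f_k(x) divided by Σ_j π_j f_j(x).
Since both observations come from the same component, the likelihood for component k is f_k(x₁)·f_k(x₂).
  f_1 = [7.21753e-15] × [6.81295e-14] = 4.91727e-28
  f_2 = [0.000273665] × [0.000698827] = 1.91244e-07
  f_3 = [0.564132] × [0.51991] = 0.293297
  f_4 = [0.214533] × [0.186131] = 0.0399313
Multiply by the mixture weights:
  π_1·f_1 = 0.22 × 4.91727e-28 = 1.0818e-28
  π_2·f_2 = 0.29 × 1.91244e-07 = 5.54608e-08
  π_3·f_3 = 0.34 × 0.293297 = 0.0997211
  π_4·f_4 = 0.15 × 0.0399313 = 0.0059897
Evidence: 1.0818e-28 + 5.54608e-08 + 0.0997211 + 0.0059897 = 0.105711
So the posterior for Group 3 is 0.0997211 / 0.105711 ≈ 0.943.

0.943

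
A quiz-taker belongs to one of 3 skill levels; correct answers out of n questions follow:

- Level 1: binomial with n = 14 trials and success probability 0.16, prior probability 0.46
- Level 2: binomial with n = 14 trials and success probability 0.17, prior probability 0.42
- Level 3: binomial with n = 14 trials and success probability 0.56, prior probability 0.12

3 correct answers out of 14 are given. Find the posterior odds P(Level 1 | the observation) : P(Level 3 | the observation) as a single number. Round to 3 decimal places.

109.765

The posterior odds equal the prior odds times the likelihood ratio: (P(Z=i)/P(Z=j))·(f_i(x)/f_j(x)).
Evaluate each component's likelihood at the observed value:
  p_1 = C(14,3)·0.16^3·0.84^11 = 364·0.004096·0.146917 = 0.219045
  p_2 = C(14,3)·0.17^3·0.83^11 = 364·0.004913·0.128783 = 0.230307
  p_3 = C(14,3)·0.56^3·0.44^11 = 364·0.175616·0.000119668 = 0.00764971
0.100761 / 0.000917965 ≈ 109.765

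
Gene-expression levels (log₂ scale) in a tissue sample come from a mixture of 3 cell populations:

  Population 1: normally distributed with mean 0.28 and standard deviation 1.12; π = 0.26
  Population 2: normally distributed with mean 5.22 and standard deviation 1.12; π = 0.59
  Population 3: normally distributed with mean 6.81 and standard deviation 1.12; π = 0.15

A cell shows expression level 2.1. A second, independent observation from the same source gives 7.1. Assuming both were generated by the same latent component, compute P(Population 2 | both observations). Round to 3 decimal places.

By Bayes' theorem, P(k | x) = w_k f_k(x) / Σ_j w_j f_j(x).
Since both observations come from the same component, the likelihood for component k is f_k(x₁)·f_k(x₂).
  L_1 = [(1/(1.12·√(2π)))·exp(−(2.1−0.28)²/(2·1.12²)) = 0.356198·exp(-1.32031) = 0.0951235] × [3.1623e-09] = 3.00809e-10
  L_2 = [(1/(1.12·√(2π)))·exp(−(2.1−5.22)²/(2·1.12²)) = 0.356198·exp(-3.88010) = 0.00735504] × [0.0870678] = 0.000640387
  L_3 = [(1/(1.12·√(2π)))·exp(−(2.1−6.81)²/(2·1.12²)) = 0.356198·exp(-8.84251) = 5.14561e-05] × [0.344456] = 1.77244e-05
Prior × likelihood for each component:
  w_1·L_1 = 0.26 × 3.00809e-10 = 7.82102e-11
  w_2·L_2 = 0.59 × 0.000640387 = 0.000377828
  w_3·L_3 = 0.15 × 1.77244e-05 = 2.65865e-06
Normaliser: 7.82102e-11 + 0.000377828 + 2.65865e-06 = 0.000380487
P(Population 2 | x₁, x₂) ≈ 0.993

0.993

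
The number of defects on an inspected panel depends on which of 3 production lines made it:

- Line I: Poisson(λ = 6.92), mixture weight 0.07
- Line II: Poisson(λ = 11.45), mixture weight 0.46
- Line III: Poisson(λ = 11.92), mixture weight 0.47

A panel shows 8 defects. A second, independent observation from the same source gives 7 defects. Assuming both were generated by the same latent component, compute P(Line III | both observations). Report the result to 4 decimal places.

Posterior ∝ prior × likelihood, so P(k | x) ∝ π_k f_k(x); normalise over all components.
Since both observations come from the same component, the likelihood for component k is f_k(x₁)·f_k(x₂).
  L_I = [e^(−6.92)·6.92^8/8! = 0.128828] × [0.148934] = 0.0191869
  L_II = [e^(−11.45)·11.45^8/8! = 0.0780282] × [0.0545175] = 0.0042539
  L_III = [e^(−11.92)·11.92^8/8! = 0.0672821] × [0.0451557] = 0.00303817
Multiply by the mixture weights:
  π_I·L_I = 0.07 × 0.0191869 = 0.00134308
  π_II·L_II = 0.46 × 0.0042539 = 0.0019568
  π_III·L_III = 0.47 × 0.00303817 = 0.00142794
Denominator: 0.00134308 + 0.0019568 + 0.00142794 = 0.00472782
Responsibility of Line III: 0.00142794 / 0.00472782 ≈ 0.3020

0.3020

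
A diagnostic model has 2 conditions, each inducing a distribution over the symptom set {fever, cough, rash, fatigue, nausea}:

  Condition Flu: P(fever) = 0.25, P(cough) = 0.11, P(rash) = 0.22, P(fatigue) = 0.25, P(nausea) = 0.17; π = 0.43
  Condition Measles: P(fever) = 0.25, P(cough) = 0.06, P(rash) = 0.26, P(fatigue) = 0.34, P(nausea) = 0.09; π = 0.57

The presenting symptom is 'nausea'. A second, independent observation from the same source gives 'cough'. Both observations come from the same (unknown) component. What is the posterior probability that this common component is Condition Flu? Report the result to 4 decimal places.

0.7232

P(component k | x) = w_k·f_k(x) / marginal(x), where marginal(x) = Σ_j w_j·f_j(x).
Since both observations come from the same component, the likelihood for component k is f_k(x₁)·f_k(x₂).
  L_Flu = [P(nausea | comp) = 0.17] × [0.11] = 0.0187
  L_Measles = [P(nausea | comp) = 0.09] × [0.06] = 0.0054
Unnormalised posteriors:
  w_Flu·L_Flu = 0.43 × 0.0187 = 0.008041
  w_Measles·L_Measles = 0.57 × 0.0054 = 0.003078
Normaliser: 0.008041 + 0.003078 = 0.011119
Responsibility of Condition Flu: 0.008041 / 0.011119 ≈ 0.7232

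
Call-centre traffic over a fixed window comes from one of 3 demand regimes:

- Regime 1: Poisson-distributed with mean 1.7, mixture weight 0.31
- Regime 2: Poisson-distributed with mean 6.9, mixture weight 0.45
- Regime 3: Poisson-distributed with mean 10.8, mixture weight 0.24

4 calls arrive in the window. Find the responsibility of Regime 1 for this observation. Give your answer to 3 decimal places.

By Bayes' theorem, P(k | x) = π_k f_k(x) / Σ_j π_j f_j(x).
Evaluate each component's likelihood at the observed value:
  L_1 = e^(−1.7)·1.7^4/4! = 0.0635746
  L_2 = e^(−6.9)·6.9^4/4! = 0.0951816
  L_3 = e^(−10.8)·10.8^4/4! = 0.0115639
Weight by the priors:
  π_1·L_1 = 0.31 × 0.0635746 = 0.0197081
  π_2·L_2 = 0.45 × 0.0951816 = 0.0428317
  π_3·L_3 = 0.24 × 0.0115639 = 0.00277533
Denominator: 0.0197081 + 0.0428317 + 0.00277533 = 0.0653152
So the posterior for Regime 1 is 0.0197081 / 0.0653152 ≈ 0.302.

0.302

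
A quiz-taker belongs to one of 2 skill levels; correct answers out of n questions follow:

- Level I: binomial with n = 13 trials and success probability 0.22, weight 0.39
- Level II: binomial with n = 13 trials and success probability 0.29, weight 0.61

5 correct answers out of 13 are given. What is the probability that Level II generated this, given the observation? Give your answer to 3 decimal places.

0.746

The responsibility of component k is w_k f_k(x) divided by Σ_j w_j f_j(x).
Component likelihoods at x = 5 correct answers out of 13:
  L_I = C(13,5)·0.22^5·0.78^8 = 1287·0.000515363·0.137011 = 0.0908759
  L_II = C(13,5)·0.29^5·0.71^8 = 1287·0.00205111·0.0645754 = 0.170465
Unnormalised posteriors:
  w_I·L_I = 0.39 × 0.0908759 = 0.0354416
  w_II·L_II = 0.61 × 0.170465 = 0.103984
Sum: 0.0354416 + 0.103984 = 0.139425
P(Level II | data) = 0.103984 / 0.139425 ≈ 0.746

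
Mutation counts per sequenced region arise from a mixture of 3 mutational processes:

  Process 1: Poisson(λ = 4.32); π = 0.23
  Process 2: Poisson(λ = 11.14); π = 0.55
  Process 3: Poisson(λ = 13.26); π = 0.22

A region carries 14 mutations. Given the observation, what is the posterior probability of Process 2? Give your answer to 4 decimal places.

0.6448

By Bayes' theorem, P(k | x) = π_k f_k(x) / Σ_j π_j f_j(x).
Poisson probabilities:
  f_1 = 0.000120285
  f_2 = 0.0754995
  f_3 = 0.103862
Weight by the priors:
  π_1·f_1 = 0.23 × 0.000120285 = 2.76656e-05
  π_2·f_2 = 0.55 × 0.0754995 = 0.0415247
  π_3·f_3 = 0.22 × 0.103862 = 0.0228496
Evidence: 2.76656e-05 + 0.0415247 + 0.0228496 = 0.064402
Responsibility of Process 2: 0.0415247 / 0.064402 ≈ 0.6448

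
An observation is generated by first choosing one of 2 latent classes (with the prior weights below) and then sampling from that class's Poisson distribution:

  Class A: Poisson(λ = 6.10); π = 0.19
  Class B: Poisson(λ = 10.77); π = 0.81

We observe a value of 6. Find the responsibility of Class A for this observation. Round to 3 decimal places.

0.452

By Bayes' theorem, P(k | x) = P(Z=k) f_k(x) / Σ_j P(Z=j) f_j(x).
Component likelihoods at x = 6:
  L_A = 0.160491
  L_B = 0.0455628
Multiply by the mixture weights:
  P(Z=A)·L_A = 0.19 × 0.160491 = 0.0304933
  P(Z=B)·L_B = 0.81 × 0.0455628 = 0.0369058
Sum: 0.0304933 + 0.0369058 = 0.0673991
P(Class A | data) = 0.0304933 / 0.0673991 ≈ 0.452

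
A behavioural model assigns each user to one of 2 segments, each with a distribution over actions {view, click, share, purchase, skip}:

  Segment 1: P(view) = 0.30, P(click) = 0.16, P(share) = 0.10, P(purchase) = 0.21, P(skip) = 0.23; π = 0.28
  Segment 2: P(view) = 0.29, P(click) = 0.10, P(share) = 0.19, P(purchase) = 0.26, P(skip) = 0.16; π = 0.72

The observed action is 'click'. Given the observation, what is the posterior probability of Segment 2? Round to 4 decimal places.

0.6164

Apply Bayes' rule: the posterior for each component is proportional to its prior times its likelihood at x.
Evaluate each component's likelihood at the observed value:
  L_1 = 0.16
  L_2 = 0.1
Unnormalised posteriors:
  π_1·L_1 = 0.28 × 0.16 = 0.0448
  π_2·L_2 = 0.72 × 0.1 = 0.072
Denominator: 0.0448 + 0.072 = 0.1168
P(Segment 2 | 'click') ≈ 0.6164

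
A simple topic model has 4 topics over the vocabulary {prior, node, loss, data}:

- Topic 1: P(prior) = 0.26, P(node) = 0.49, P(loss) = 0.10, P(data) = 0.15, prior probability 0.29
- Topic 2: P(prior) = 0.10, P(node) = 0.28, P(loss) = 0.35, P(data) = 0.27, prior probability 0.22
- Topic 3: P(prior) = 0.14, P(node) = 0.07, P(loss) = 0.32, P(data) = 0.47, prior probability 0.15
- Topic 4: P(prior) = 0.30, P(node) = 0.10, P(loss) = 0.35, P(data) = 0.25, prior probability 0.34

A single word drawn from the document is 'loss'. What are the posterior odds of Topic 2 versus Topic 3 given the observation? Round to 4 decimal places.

1.6042

Posterior odds = (π_i f_i(x)) / (π_j f_j(x)); the normalising sum cancels.
Component likelihoods at x = 'loss':
  f_1 = 0.1
  f_2 = 0.35
  f_3 = 0.32
  f_4 = 0.35
Odds = (0.22/0.15) × (0.35/0.32) = 1.46667 × 1.09375 ≈ 1.6042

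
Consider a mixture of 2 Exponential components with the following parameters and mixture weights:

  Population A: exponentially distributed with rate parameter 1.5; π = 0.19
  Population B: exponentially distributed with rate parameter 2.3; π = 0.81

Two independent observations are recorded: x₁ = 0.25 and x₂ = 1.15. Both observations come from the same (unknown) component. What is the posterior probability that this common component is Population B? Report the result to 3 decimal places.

By Bayes' theorem, P(k | x) = π_k f_k(x) / Σ_j π_j f_j(x).
Since both observations come from the same component, the likelihood for component k is f_k(x₁)·f_k(x₂).
  L_A = [1.5·e^(−1.5·0.25) = 1.5·e^(−0.3750) = 1.03093] × [0.26726] = 0.275527
  L_B = [2.3·e^(−2.3·0.25) = 2.3·e^(−0.5750) = 1.29422] × [0.163312] = 0.211362
Unnormalised posteriors:
  π_A·L_A = 0.19 × 0.275527 = 0.0523501
  π_B·L_B = 0.81 × 0.211362 = 0.171203
Marginal: 0.0523501 + 0.171203 = 0.223554
So the posterior for Population B is 0.171203 / 0.223554 ≈ 0.766.

0.766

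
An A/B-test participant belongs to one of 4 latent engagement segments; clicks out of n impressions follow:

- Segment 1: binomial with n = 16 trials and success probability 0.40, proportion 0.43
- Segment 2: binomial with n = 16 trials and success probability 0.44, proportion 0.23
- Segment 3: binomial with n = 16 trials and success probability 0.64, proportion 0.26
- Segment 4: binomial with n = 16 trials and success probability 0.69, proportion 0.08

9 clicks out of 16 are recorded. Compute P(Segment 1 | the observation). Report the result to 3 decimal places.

Posterior ∝ prior × likelihood, so P(k | x) ∝ π_k f_k(x); normalise over all components.
Component likelihoods at x = 9 clicks out of 16:
  p_1 = C(16,9)·0.40^9·0.60^7 = 11440·0.000262144·0.0279936 = 0.0839508
  p_2 = C(16,9)·0.44^9·0.56^7 = 11440·0.000618122·0.0172709 = 0.122128
  p_3 = C(16,9)·0.64^9·0.36^7 = 11440·0.0180144·0.000783642 = 0.161497
  p_4 = C(16,9)·0.69^9·0.31^7 = 11440·0.0354521·0.000275126 = 0.111583
Prior × likelihood for each component:
  π_1·p_1 = 0.43 × 0.0839508 = 0.0360988
  π_2·p_2 = 0.23 × 0.122128 = 0.0280895
  π_3·p_3 = 0.26 × 0.161497 = 0.0419891
  π_4·p_4 = 0.08 × 0.111583 = 0.00892667
Denominator: 0.0360988 + 0.0280895 + 0.0419891 + 0.00892667 = 0.115104
P(Segment 1 | the observation) ≈ 0.314

0.314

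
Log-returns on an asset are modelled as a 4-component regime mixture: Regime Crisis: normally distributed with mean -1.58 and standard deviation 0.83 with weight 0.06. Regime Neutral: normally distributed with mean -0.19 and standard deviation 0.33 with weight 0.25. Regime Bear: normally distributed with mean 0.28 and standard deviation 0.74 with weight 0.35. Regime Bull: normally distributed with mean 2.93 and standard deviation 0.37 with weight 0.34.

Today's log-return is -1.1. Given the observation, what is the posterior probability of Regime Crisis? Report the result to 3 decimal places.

Posterior ∝ prior × likelihood, so P(k | x) ∝ P(Z=k) f_k(x); normalise over all components.
Evaluate each component's likelihood at the observed value:
  f_Crisis = 0.406638
  f_Neutral = 0.0269873
  f_Bear = 0.0947329
  f_Bull = 1.86988e-26
Prior × likelihood for each component:
  P(Z=Crisis)·f_Crisis = 0.06 × 0.406638 = 0.0243983
  P(Z=Neutral)·f_Neutral = 0.25 × 0.0269873 = 0.00674683
  P(Z=Bear)·f_Bear = 0.35 × 0.0947329 = 0.0331565
  P(Z=Bull)·f_Bull = 0.34 × 1.86988e-26 = 6.35758e-27
Evidence: 0.0243983 + 0.00674683 + 0.0331565 + 6.35758e-27 = 0.0643016
P(Regime Crisis | -1.1) = 0.0243983 / 0.0643016 ≈ 0.379

0.379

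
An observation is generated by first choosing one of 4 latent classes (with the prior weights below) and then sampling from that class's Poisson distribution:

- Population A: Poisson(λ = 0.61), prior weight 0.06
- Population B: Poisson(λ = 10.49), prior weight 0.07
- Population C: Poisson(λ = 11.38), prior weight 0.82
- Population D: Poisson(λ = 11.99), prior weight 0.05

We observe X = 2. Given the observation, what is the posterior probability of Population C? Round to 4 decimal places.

By Bayes' theorem, P(k | x) = P(Z=k) f_k(x) / Σ_j P(Z=j) f_j(x).
Evaluate each component's likelihood at the observed value:
  L_A = e^(−0.61)·0.61^2/2! = 0.10109
  L_B = e^(−10.49)·10.49^2/2! = 0.00153028
  L_C = e^(−11.38)·11.38^2/2! = 0.000739577
  L_D = e^(−11.99)·11.99^2/2! = 0.000446085
Prior × likelihood for each component:
  P(Z=A)·L_A = 0.06 × 0.10109 = 0.00606543
  P(Z=B)·L_B = 0.07 × 0.00153028 = 0.00010712
  P(Z=C)·L_C = 0.82 × 0.000739577 = 0.000606453
  P(Z=D)·L_D = 0.05 × 0.000446085 = 2.23042e-05
Normaliser: 0.00606543 + 0.00010712 + 0.000606453 + 2.23042e-05 = 0.0068013
P(Population C | x) = 0.000606453 / 0.0068013 ≈ 0.0892

0.0892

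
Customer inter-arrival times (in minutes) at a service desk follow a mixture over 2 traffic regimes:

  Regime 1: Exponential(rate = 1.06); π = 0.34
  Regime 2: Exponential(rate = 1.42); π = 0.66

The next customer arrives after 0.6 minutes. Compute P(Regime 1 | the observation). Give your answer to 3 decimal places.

By Bayes' theorem, P(k | x) = P(Z=k) f_k(x) / Σ_j P(Z=j) f_j(x).
Evaluate each component's likelihood at the observed value:
  p_1 = 1.06·e^(−1.06·0.6) = 1.06·e^(−0.6360) = 0.56117
  p_2 = 1.42·e^(−1.42·0.6) = 1.42·e^(−0.8520) = 0.605717
Weight by the priors:
  P(Z=1)·p_1 = 0.34 × 0.56117 = 0.190798
  P(Z=2)·p_2 = 0.66 × 0.605717 = 0.399773
Sum: 0.190798 + 0.399773 = 0.590571
So the posterior for Regime 1 is 0.190798 / 0.590571 ≈ 0.323.

0.323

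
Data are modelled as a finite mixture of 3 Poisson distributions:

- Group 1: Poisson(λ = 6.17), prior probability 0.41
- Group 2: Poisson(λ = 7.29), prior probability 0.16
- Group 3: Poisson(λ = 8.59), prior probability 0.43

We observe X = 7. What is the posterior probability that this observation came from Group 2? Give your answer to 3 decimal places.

The responsibility of component k is P(Z=k) f_k(x) divided by Σ_j P(Z=j) f_j(x).
Poisson probabilities:
  f_1 = 0.141244
  f_2 = 0.148134
  f_3 = 0.12733
Weight by the priors:
  P(Z=1)·f_1 = 0.41 × 0.141244 = 0.0579099
  P(Z=2)·f_2 = 0.16 × 0.148134 = 0.0237015
  P(Z=3)·f_3 = 0.43 × 0.12733 = 0.0547521
Evidence: 0.0579099 + 0.0237015 + 0.0547521 = 0.136363
P(Group 2 | 7) ≈ 0.174

0.174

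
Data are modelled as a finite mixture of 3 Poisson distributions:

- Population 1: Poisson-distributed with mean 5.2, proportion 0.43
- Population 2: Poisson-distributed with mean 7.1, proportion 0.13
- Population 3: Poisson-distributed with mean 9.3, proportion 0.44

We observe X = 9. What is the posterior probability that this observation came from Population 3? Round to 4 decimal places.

By Bayes' theorem, P(k | x) = w_k f_k(x) / Σ_j w_j f_j(x).
Evaluate each component's likelihood at the observed value:
  p_1 = e^(−5.2)·5.2^9/9! = 0.0422606
  p_2 = e^(−7.1)·7.1^9/9! = 0.104249
  p_3 = e^(−9.3)·9.3^9/9! = 0.131113
Weight by the priors:
  w_1·p_1 = 0.43 × 0.0422606 = 0.0181721
  w_2·p_2 = 0.13 × 0.104249 = 0.0135524
  w_3·p_3 = 0.44 × 0.131113 = 0.0576896
Denominator: 0.0181721 + 0.0135524 + 0.0576896 = 0.089414
P(Population 3 | data) ≈ 0.6452

0.6452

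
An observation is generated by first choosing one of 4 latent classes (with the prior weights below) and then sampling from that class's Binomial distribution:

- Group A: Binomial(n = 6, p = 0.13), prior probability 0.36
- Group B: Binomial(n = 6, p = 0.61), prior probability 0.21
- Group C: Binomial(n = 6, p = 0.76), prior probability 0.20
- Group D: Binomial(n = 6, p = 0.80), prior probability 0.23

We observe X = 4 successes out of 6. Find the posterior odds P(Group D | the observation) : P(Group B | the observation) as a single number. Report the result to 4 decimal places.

0.8521

Only the two components matter; the odds are (w_i f_i(x)) / (w_j f_j(x)).
Evaluate each component's likelihood at the observed value:
  L_A = C(6,4)·0.13^4·0.87^2 = 15·0.00028561·0.7569 = 0.00324267
  L_B = C(6,4)·0.61^4·0.39^2 = 15·0.138458·0.1521 = 0.315893
  L_C = C(6,4)·0.76^4·0.24^2 = 15·0.333622·0.0576 = 0.288249
  L_D = C(6,4)·0.80^4·0.20^2 = 15·0.4096·0.04 = 0.24576
Odds = (0.23/0.21) × (0.24576/0.315893) = 1.09524 × 0.777985 ≈ 0.8521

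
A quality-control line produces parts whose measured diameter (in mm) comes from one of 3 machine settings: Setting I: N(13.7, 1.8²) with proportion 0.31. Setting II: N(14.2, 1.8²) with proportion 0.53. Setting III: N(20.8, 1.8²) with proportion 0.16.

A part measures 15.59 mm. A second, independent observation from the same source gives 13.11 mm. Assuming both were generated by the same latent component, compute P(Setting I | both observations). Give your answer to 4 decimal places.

0.3408

By Bayes' theorem, P(k | x) = w_k f_k(x) / Σ_j w_j f_j(x).
Since both observations come from the same component, the likelihood for component k is f_k(x₁)·f_k(x₂).
  L_I = [0.127712] × [0.210043] = 0.026825
  L_II = [0.164493] × [0.184506] = 0.0303499
  L_III = [0.00336062] × [2.41152e-05] = 8.10422e-08
Unnormalised posteriors:
  w_I·L_I = 0.31 × 0.026825 = 0.00831576
  w_II·L_II = 0.53 × 0.0303499 = 0.0160854
  w_III·L_III = 0.16 × 8.10422e-08 = 1.29667e-08
Marginal: 0.00831576 + 0.0160854 + 1.29667e-08 = 0.0244012
P(Setting I | x) = 0.00831576 / 0.0244012 ≈ 0.3408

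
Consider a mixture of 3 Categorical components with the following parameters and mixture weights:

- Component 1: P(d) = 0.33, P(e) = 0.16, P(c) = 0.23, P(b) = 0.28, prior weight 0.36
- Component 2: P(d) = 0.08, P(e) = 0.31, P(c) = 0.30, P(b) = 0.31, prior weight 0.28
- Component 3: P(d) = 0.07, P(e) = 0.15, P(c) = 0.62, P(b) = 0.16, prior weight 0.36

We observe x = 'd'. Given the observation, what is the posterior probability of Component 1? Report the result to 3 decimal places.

0.714

The responsibility of component k is π_k f_k(x) divided by Σ_j π_j f_j(x).
Component likelihoods at x = 'd':
  f_1 = P(d | comp) = 0.33
  f_2 = P(d | comp) = 0.08
  f_3 = P(d | comp) = 0.07
Unnormalised posteriors:
  π_1·f_1 = 0.36 × 0.33 = 0.1188
  π_2·f_2 = 0.28 × 0.08 = 0.0224
  π_3·f_3 = 0.36 × 0.07 = 0.0252
Evidence: 0.1188 + 0.0224 + 0.0252 = 0.1664
P(Component 1 | data) ≈ 0.714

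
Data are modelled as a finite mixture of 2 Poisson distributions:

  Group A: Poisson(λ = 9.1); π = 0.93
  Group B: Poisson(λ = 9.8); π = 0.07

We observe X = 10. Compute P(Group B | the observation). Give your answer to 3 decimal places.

Apply Bayes' rule: the posterior for each component is proportional to its prior times its likelihood at x.
Poisson probabilities:
  f_A = e^(−9.1)·9.1^10/10! = 0.119832
  f_B = e^(−9.8)·9.8^10/10! = 0.124857
Unnormalised posteriors:
  w_A·f_A = 0.93 × 0.119832 = 0.111443
  w_B·f_B = 0.07 × 0.124857 = 0.00873997
Marginal: 0.111443 + 0.00873997 = 0.120183
So the posterior for Group B is 0.00873997 / 0.120183 ≈ 0.073.

0.073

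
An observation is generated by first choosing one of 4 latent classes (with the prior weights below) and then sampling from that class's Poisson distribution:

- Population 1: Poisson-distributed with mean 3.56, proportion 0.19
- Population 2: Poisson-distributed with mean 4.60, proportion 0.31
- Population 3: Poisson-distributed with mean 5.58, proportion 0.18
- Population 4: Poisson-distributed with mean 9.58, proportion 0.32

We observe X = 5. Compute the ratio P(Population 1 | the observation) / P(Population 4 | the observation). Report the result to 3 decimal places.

Only the two components matter; the odds are (π_i f_i(x)) / (π_j f_j(x)).
Poisson probabilities:
  f_1 = e^(−3.56)·3.56^5/5! = 0.135513
  f_2 = e^(−4.60)·4.60^5/5! = 0.172526
  f_3 = e^(−5.58)·5.58^5/5! = 0.17007
  f_4 = e^(−9.58)·9.58^5/5! = 0.0464628
Odds = (0.19/0.32) × (0.135513/0.0464628) = 0.59375 × 2.91659 ≈ 1.732

1.732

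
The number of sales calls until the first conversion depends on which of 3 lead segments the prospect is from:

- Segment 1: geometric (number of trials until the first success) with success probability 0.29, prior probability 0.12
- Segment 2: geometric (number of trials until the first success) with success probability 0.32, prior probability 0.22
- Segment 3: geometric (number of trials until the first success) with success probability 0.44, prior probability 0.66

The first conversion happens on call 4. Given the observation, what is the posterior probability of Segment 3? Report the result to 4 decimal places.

By Bayes' theorem, P(k | x) = π_k f_k(x) / Σ_j π_j f_j(x).
Evaluate each component's likelihood at the observed value:
  p_1 = 0.103794
  p_2 = 0.100618
  p_3 = 0.077271
Prior × likelihood for each component:
  π_1·p_1 = 0.12 × 0.103794 = 0.0124553
  π_2·p_2 = 0.22 × 0.100618 = 0.022136
  π_3·p_3 = 0.66 × 0.077271 = 0.0509989
Normaliser: 0.0124553 + 0.022136 + 0.0509989 = 0.0855902
P(Segment 3 | x) ≈ 0.5958

0.5958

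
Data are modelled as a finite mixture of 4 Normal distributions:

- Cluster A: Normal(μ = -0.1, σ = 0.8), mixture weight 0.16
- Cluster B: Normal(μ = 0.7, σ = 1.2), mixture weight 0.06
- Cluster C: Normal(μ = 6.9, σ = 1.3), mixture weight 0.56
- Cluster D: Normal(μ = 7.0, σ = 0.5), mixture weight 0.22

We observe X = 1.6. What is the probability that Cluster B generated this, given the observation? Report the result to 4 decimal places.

The responsibility of component k is P(Z=k) f_k(x) divided by Σ_j P(Z=j) f_j(x).
Evaluate each component's likelihood at the observed value:
  p_A = 0.0521512
  p_B = 0.250948
  p_C = 7.54565e-05
  p_D = 3.74874e-26
Unnormalised posteriors:
  P(Z=A)·p_A = 0.16 × 0.0521512 = 0.0083442
  P(Z=B)·p_B = 0.06 × 0.250948 = 0.0150569
  P(Z=C)·p_C = 0.56 × 7.54565e-05 = 4.22557e-05
  P(Z=D)·p_D = 0.22 × 3.74874e-26 = 8.24724e-27
Evidence: 0.0083442 + 0.0150569 + 4.22557e-05 + 8.24724e-27 = 0.0234433
P(Cluster B | 1.6) = 0.0150569 / 0.0234433 ≈ 0.6423

0.6423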